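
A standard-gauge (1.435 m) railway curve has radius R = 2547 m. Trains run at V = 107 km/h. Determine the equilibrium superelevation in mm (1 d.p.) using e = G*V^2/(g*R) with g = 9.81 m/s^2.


Convert speed: V = 107 / 3.6 = 29.7222 m/s
Apply formula: e = 1.435 * 29.7222^2 / (9.81 * 2547)
e = 1.435 * 883.4105 / 24986.07
e = 0.050736 m = 50.7 mm

50.7


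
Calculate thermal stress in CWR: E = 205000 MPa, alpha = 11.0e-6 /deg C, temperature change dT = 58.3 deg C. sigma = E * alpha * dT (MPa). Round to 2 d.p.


sigma = E * alpha * dT
sigma = 205000 * 11.0e-6 * 58.3
sigma = 2.255 * 58.3
sigma = 131.47 MPa

131.47


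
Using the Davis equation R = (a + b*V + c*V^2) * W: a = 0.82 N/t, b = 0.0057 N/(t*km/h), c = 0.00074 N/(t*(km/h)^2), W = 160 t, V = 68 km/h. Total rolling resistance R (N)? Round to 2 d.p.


b*V = 0.0057 * 68 = 0.3876
c*V^2 = 0.00074 * 4624 = 3.42176
R_per_t = 0.82 + 0.3876 + 3.42176 = 4.62936 N/t
R_total = 4.62936 * 160 = 740.70 N

740.70


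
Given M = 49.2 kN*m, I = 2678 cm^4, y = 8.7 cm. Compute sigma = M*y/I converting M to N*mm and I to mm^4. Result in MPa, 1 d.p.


Convert units:
M = 49.2 kN*m = 49200000 N*mm
y = 8.7 cm = 87 mm
I = 2678 cm^4 = 26780000 mm^4
sigma = 49200000 * 87 / 26780000
sigma = 159.8 MPa

159.8


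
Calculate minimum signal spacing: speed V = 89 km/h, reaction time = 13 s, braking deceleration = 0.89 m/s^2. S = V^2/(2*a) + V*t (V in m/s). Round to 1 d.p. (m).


V = 89 / 3.6 = 24.7222 m/s
Braking distance = 24.7222^2 / (2*0.89) = 343.3642 m
Sighting distance = 24.7222 * 13 = 321.3889 m
S = 343.3642 + 321.3889 = 664.8 m

664.8


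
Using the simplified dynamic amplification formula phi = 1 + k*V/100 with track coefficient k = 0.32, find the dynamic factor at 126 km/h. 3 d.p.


phi = 1 + k * V / 100
phi = 1 + 0.32 * 126 / 100
phi = 1 + 0.4032
phi = 1.403

1.403


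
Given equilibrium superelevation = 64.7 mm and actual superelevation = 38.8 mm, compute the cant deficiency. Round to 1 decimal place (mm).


Cant deficiency = equilibrium cant - actual cant
CD = 64.7 - 38.8
CD = 25.9 mm

25.9


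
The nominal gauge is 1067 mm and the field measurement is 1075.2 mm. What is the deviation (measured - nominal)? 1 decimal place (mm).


Deviation = measured - nominal
Deviation = 1075.2 - 1067
Deviation = 8.2 mm

8.2


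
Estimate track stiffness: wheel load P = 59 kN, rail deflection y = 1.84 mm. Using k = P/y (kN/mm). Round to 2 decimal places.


Track stiffness k = P / y
k = 59 / 1.84
k = 32.07 kN/mm

32.07


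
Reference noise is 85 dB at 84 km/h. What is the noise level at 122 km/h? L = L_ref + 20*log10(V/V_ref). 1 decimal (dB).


V/V_ref = 122 / 84 = 1.452381
log10(1.452381) = 0.162081
20 * 0.162081 = 3.2416
L = 85 + 3.2416 = 88.2 dB

88.2


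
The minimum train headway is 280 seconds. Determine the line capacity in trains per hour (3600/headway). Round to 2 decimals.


Capacity = 3600 / headway
Capacity = 3600 / 280
Capacity = 12.86 trains/hour

12.86


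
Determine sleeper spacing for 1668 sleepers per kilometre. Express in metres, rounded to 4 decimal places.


Spacing = 1000 m / number of sleepers
Spacing = 1000 / 1668
Spacing = 0.5995 m

0.5995


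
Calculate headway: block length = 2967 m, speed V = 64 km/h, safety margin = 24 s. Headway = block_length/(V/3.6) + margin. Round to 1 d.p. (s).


V = 64 / 3.6 = 17.7778 m/s
Block traversal time = 2967 / 17.7778 = 166.8937 s
Headway = 166.8937 + 24
Headway = 190.9 s

190.9


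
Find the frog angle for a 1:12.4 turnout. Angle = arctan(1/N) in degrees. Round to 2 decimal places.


1/N = 1/12.4 = 0.080645
angle = arctan(0.080645) = 0.080471 rad
angle = 0.080471 * 180/pi = 4.61 degrees

4.61


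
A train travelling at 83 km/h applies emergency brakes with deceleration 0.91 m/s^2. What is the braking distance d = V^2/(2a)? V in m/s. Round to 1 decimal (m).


Convert speed: V = 83 / 3.6 = 23.0556 m/s
V^2 = 531.5586
d = 531.5586 / (2 * 0.91)
d = 531.5586 / 1.82
d = 292.1 m

292.1


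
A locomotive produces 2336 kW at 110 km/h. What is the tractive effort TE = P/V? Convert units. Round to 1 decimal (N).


Convert: P = 2336 kW = 2336000 W
V = 110 / 3.6 = 30.5556 m/s
TE = 2336000 / 30.5556
TE = 76450.9 N

76450.9


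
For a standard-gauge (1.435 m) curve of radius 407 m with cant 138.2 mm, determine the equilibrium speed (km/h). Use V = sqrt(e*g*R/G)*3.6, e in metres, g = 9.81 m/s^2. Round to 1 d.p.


Convert cant: e = 138.2 mm = 0.1382 m
V_ms = sqrt(0.1382 * 9.81 * 407 / 1.435)
V_ms = sqrt(384.520553) = 19.6092 m/s
V = 19.6092 * 3.6 = 70.6 km/h

70.6


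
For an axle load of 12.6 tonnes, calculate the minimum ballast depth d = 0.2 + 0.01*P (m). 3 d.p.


d = 0.2 + 0.01 * 12.6
d = 0.2 + 0.126
d = 0.326 m

0.326


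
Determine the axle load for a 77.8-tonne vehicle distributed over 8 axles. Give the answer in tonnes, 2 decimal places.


Load per axle = total weight / number of axles
Load = 77.8 / 8
Load = 9.73 tonnes

9.73


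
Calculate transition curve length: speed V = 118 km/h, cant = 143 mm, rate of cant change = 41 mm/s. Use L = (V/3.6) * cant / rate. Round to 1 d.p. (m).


Convert speed: V = 118 / 3.6 = 32.7778 m/s
L = 32.7778 * 143 / 41
L = 4687.2222 / 41
L = 114.3 m

114.3


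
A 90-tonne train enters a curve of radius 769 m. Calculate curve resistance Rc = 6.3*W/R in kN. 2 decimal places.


Rc = 6.3 * W / R
Rc = 6.3 * 90 / 769
Rc = 567.0 / 769
Rc = 0.74 kN

0.74


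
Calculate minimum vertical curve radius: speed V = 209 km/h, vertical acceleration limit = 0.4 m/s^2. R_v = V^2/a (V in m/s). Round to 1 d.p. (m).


Convert speed: V = 209 / 3.6 = 58.0556 m/s
V^2 = 3370.4475 m^2/s^2
R_v = 3370.4475 / 0.4
R_v = 8426.1 m

8426.1


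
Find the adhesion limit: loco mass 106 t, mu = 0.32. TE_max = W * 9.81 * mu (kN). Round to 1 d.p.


TE_max = W * g * mu
TE_max = 106 * 9.81 * 0.32
TE_max = 1039.86 * 0.32
TE_max = 332.8 kN

332.8


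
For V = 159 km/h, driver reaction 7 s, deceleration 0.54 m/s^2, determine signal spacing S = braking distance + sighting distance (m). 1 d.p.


V = 159 / 3.6 = 44.1667 m/s
Braking distance = 44.1667^2 / (2*0.54) = 1806.1986 m
Sighting distance = 44.1667 * 7 = 309.1667 m
S = 1806.1986 + 309.1667 = 2115.4 m

2115.4


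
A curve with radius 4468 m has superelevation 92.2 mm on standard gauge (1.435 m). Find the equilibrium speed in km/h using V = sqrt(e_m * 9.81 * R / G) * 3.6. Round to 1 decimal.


Convert cant: e = 92.2 mm = 0.0922 m
V_ms = sqrt(0.0922 * 9.81 * 4468 / 1.435)
V_ms = sqrt(2816.18507) = 53.0677 m/s
V = 53.0677 * 3.6 = 191.0 km/h

191.0


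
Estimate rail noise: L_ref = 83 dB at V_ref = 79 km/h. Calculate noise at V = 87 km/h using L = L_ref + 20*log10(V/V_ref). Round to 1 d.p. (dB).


V/V_ref = 87 / 79 = 1.101266
log10(1.101266) = 0.041892
20 * 0.041892 = 0.8378
L = 83 + 0.8378 = 83.8 dB

83.8


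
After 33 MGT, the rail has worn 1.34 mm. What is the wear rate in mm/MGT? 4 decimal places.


Wear rate = total wear / cumulative tonnage
Rate = 1.34 / 33
Rate = 0.0406 mm/MGT

0.0406


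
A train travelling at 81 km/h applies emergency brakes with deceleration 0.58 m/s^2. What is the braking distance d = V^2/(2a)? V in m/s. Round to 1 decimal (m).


Convert speed: V = 81 / 3.6 = 22.5 m/s
V^2 = 506.25
d = 506.25 / (2 * 0.58)
d = 506.25 / 1.16
d = 436.4 m

436.4


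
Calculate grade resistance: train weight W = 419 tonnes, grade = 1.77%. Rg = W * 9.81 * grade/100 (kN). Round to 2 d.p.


Rg = W * 9.81 * grade / 100
Rg = 419 * 9.81 * 1.77 / 100
Rg = 4110.39 * 0.0177
Rg = 72.75 kN

72.75


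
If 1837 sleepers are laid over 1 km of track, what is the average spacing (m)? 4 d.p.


Spacing = 1000 m / number of sleepers
Spacing = 1000 / 1837
Spacing = 0.5444 m

0.5444


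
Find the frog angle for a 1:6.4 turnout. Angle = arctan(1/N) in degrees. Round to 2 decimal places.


1/N = 1/6.4 = 0.15625
angle = arctan(0.15625) = 0.154997 rad
angle = 0.154997 * 180/pi = 8.88 degrees

8.88


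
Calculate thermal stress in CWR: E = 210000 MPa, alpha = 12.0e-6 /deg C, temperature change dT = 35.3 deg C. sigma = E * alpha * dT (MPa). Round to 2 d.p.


sigma = E * alpha * dT
sigma = 210000 * 12.0e-6 * 35.3
sigma = 2.52 * 35.3
sigma = 88.96 MPa

88.96


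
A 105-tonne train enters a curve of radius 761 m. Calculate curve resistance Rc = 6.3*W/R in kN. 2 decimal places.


Rc = 6.3 * W / R
Rc = 6.3 * 105 / 761
Rc = 661.5 / 761
Rc = 0.87 kN

0.87


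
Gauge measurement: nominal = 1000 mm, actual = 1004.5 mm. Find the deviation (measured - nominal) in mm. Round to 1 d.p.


Deviation = measured - nominal
Deviation = 1004.5 - 1000
Deviation = 4.5 mm

4.5


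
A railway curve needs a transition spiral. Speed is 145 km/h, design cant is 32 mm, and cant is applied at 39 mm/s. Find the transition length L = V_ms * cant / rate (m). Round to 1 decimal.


Convert speed: V = 145 / 3.6 = 40.2778 m/s
L = 40.2778 * 32 / 39
L = 1288.8889 / 39
L = 33.0 m

33.0


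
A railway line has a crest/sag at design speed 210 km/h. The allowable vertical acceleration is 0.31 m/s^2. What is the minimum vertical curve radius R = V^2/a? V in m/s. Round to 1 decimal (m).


Convert speed: V = 210 / 3.6 = 58.3333 m/s
V^2 = 3402.7778 m^2/s^2
R_v = 3402.7778 / 0.31
R_v = 10976.7 m

10976.7


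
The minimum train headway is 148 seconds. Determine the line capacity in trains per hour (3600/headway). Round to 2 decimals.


Capacity = 3600 / headway
Capacity = 3600 / 148
Capacity = 24.32 trains/hour

24.32


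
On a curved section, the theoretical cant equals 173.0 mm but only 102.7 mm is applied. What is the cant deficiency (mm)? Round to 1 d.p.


Cant deficiency = equilibrium cant - actual cant
CD = 173.0 - 102.7
CD = 70.3 mm

70.3


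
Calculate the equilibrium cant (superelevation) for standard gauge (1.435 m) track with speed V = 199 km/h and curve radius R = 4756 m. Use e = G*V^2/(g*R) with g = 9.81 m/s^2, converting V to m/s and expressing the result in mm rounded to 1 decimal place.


Convert speed: V = 199 / 3.6 = 55.2778 m/s
Apply formula: e = 1.435 * 55.2778^2 / (9.81 * 4756)
e = 1.435 * 3055.6327 / 46656.36
e = 0.093981 m = 94.0 mm

94.0


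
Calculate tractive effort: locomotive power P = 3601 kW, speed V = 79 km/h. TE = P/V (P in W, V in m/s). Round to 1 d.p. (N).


Convert: P = 3601 kW = 3601000 W
V = 79 / 3.6 = 21.9444 m/s
TE = 3601000 / 21.9444
TE = 164096.2 N

164096.2


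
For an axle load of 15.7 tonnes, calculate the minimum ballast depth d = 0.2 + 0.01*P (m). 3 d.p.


d = 0.2 + 0.01 * 15.7
d = 0.2 + 0.157
d = 0.357 m

0.357


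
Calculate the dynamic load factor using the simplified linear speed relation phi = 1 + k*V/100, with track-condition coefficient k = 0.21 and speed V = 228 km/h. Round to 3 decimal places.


phi = 1 + k * V / 100
phi = 1 + 0.21 * 228 / 100
phi = 1 + 0.4788
phi = 1.479

1.479


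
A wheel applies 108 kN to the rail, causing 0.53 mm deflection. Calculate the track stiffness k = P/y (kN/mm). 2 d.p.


Track stiffness k = P / y
k = 108 / 0.53
k = 203.77 kN/mm

203.77


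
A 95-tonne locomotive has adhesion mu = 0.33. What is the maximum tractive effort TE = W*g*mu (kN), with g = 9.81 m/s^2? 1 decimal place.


TE_max = W * g * mu
TE_max = 95 * 9.81 * 0.33
TE_max = 931.95 * 0.33
TE_max = 307.5 kN

307.5


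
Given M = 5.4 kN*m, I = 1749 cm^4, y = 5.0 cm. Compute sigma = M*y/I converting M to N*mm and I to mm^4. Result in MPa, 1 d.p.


Convert units:
M = 5.4 kN*m = 5400000 N*mm
y = 5.0 cm = 50 mm
I = 1749 cm^4 = 17490000 mm^4
sigma = 5400000 * 50 / 17490000
sigma = 15.4 MPa

15.4


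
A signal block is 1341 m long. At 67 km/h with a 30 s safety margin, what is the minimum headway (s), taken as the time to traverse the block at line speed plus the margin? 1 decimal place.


V = 67 / 3.6 = 18.6111 m/s
Block traversal time = 1341 / 18.6111 = 72.0537 s
Headway = 72.0537 + 30
Headway = 102.1 s

102.1


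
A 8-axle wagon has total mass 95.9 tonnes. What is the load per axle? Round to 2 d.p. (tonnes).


Load per axle = total weight / number of axles
Load = 95.9 / 8
Load = 11.99 tonnes

11.99


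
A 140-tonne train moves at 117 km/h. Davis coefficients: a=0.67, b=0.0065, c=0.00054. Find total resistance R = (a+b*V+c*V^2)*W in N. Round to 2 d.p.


b*V = 0.0065 * 117 = 0.7605
c*V^2 = 0.00054 * 13689 = 7.39206
R_per_t = 0.67 + 0.7605 + 7.39206 = 8.82256 N/t
R_total = 8.82256 * 140 = 1235.16 N

1235.16


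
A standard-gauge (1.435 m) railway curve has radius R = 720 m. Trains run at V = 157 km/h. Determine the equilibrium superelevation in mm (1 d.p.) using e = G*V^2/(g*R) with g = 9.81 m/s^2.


Convert speed: V = 157 / 3.6 = 43.6111 m/s
Apply formula: e = 1.435 * 43.6111^2 / (9.81 * 720)
e = 1.435 * 1901.929 / 7063.2
e = 0.386407 m = 386.4 mm

386.4


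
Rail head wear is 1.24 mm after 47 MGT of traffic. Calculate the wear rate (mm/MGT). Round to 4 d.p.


Wear rate = total wear / cumulative tonnage
Rate = 1.24 / 47
Rate = 0.0264 mm/MGT

0.0264


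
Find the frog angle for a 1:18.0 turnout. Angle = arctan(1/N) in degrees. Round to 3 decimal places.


1/N = 1/18.0 = 0.055556
angle = arctan(0.055556) = 0.055499 rad
angle = 0.055499 * 180/pi = 3.180 degrees

3.180


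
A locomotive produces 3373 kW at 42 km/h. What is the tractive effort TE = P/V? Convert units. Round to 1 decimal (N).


Convert: P = 3373 kW = 3373000 W
V = 42 / 3.6 = 11.6667 m/s
TE = 3373000 / 11.6667
TE = 289114.3 N

289114.3


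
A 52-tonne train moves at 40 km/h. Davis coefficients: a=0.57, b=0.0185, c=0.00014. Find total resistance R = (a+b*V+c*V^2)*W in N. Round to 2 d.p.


b*V = 0.0185 * 40 = 0.74
c*V^2 = 0.00014 * 1600 = 0.224
R_per_t = 0.57 + 0.74 + 0.224 = 1.534 N/t
R_total = 1.534 * 52 = 79.77 N

79.77


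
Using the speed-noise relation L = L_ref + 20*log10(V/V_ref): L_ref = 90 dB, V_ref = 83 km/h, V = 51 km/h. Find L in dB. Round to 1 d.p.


V/V_ref = 51 / 83 = 0.614458
log10(0.614458) = -0.211508
20 * -0.211508 = -4.2302
L = 90 + -4.2302 = 85.8 dB

85.8


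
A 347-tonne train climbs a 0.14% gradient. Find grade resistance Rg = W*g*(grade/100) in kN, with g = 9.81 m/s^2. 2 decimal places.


Rg = W * 9.81 * grade / 100
Rg = 347 * 9.81 * 0.14 / 100
Rg = 3404.07 * 0.0014
Rg = 4.77 kN

4.77


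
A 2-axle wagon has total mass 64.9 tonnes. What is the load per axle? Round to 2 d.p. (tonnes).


Load per axle = total weight / number of axles
Load = 64.9 / 2
Load = 32.45 tonnes

32.45


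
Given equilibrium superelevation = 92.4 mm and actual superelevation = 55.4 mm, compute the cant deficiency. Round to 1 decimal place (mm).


Cant deficiency = equilibrium cant - actual cant
CD = 92.4 - 55.4
CD = 37.0 mm

37.0


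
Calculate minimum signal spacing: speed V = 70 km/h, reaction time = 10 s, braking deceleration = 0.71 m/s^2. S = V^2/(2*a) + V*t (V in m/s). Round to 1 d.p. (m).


V = 70 / 3.6 = 19.4444 m/s
Braking distance = 19.4444^2 / (2*0.71) = 266.258 m
Sighting distance = 19.4444 * 10 = 194.4444 m
S = 266.258 + 194.4444 = 460.7 m

460.7


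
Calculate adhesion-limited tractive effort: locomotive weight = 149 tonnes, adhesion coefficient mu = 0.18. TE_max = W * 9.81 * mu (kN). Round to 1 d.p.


TE_max = W * g * mu
TE_max = 149 * 9.81 * 0.18
TE_max = 1461.69 * 0.18
TE_max = 263.1 kN

263.1


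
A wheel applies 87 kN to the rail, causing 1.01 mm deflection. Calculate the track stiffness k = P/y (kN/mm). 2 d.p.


Track stiffness k = P / y
k = 87 / 1.01
k = 86.14 kN/mm

86.14


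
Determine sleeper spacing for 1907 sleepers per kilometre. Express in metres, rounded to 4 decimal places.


Spacing = 1000 m / number of sleepers
Spacing = 1000 / 1907
Spacing = 0.5244 m

0.5244


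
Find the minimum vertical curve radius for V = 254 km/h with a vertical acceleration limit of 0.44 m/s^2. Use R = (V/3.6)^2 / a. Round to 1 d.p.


Convert speed: V = 254 / 3.6 = 70.5556 m/s
V^2 = 4978.0864 m^2/s^2
R_v = 4978.0864 / 0.44
R_v = 11313.8 m

11313.8


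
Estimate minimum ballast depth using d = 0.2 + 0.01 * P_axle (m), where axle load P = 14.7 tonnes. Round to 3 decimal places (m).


d = 0.2 + 0.01 * 14.7
d = 0.2 + 0.147
d = 0.347 m

0.347


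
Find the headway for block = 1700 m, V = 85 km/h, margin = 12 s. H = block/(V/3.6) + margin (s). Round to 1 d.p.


V = 85 / 3.6 = 23.6111 m/s
Block traversal time = 1700 / 23.6111 = 72.0 s
Headway = 72.0 + 12
Headway = 84.0 s

84.0


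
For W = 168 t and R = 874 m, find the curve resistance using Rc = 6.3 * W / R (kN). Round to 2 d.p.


Rc = 6.3 * W / R
Rc = 6.3 * 168 / 874
Rc = 1058.4 / 874
Rc = 1.21 kN

1.21


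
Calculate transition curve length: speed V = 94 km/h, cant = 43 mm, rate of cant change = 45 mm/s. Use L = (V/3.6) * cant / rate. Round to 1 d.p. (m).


Convert speed: V = 94 / 3.6 = 26.1111 m/s
L = 26.1111 * 43 / 45
L = 1122.7778 / 45
L = 25.0 m

25.0


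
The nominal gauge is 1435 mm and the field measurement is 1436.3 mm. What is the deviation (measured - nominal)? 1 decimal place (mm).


Deviation = measured - nominal
Deviation = 1436.3 - 1435
Deviation = 1.3 mm

1.3


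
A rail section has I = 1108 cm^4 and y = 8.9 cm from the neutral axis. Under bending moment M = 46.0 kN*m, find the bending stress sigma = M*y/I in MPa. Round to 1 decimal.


Convert units:
M = 46.0 kN*m = 46000000 N*mm
y = 8.9 cm = 89 mm
I = 1108 cm^4 = 11080000 mm^4
sigma = 46000000 * 89 / 11080000
sigma = 369.5 MPa

369.5


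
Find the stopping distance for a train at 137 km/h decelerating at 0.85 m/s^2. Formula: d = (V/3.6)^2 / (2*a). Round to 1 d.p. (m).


Convert speed: V = 137 / 3.6 = 38.0556 m/s
V^2 = 1448.2253
d = 1448.2253 / (2 * 0.85)
d = 1448.2253 / 1.7
d = 851.9 m

851.9


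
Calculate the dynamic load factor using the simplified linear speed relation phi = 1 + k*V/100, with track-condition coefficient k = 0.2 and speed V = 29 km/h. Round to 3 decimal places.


phi = 1 + k * V / 100
phi = 1 + 0.2 * 29 / 100
phi = 1 + 0.058
phi = 1.058

1.058


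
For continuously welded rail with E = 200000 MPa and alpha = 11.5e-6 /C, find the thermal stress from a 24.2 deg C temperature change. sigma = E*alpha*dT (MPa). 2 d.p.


sigma = E * alpha * dT
sigma = 200000 * 11.5e-6 * 24.2
sigma = 2.3 * 24.2
sigma = 55.66 MPa

55.66


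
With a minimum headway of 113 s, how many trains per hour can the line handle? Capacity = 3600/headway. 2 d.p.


Capacity = 3600 / headway
Capacity = 3600 / 113
Capacity = 31.86 trains/hour

31.86


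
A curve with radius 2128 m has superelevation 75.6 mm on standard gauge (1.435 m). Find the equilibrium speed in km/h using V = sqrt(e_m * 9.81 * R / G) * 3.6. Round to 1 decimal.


Convert cant: e = 75.6 mm = 0.0756 m
V_ms = sqrt(0.0756 * 9.81 * 2128 / 1.435)
V_ms = sqrt(1099.791922) = 33.1631 m/s
V = 33.1631 * 3.6 = 119.4 km/h

119.4


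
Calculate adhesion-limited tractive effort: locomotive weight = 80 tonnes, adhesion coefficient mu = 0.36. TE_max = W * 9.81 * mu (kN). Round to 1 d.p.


TE_max = W * g * mu
TE_max = 80 * 9.81 * 0.36
TE_max = 784.8 * 0.36
TE_max = 282.5 kN

282.5


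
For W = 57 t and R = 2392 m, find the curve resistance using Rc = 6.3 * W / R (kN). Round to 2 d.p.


Rc = 6.3 * W / R
Rc = 6.3 * 57 / 2392
Rc = 359.1 / 2392
Rc = 0.15 kN

0.15


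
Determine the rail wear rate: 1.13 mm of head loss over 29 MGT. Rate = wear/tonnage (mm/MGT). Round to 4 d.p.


Wear rate = total wear / cumulative tonnage
Rate = 1.13 / 29
Rate = 0.0390 mm/MGT

0.0390


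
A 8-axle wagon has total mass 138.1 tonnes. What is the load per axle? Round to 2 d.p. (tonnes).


Load per axle = total weight / number of axles
Load = 138.1 / 8
Load = 17.26 tonnes

17.26


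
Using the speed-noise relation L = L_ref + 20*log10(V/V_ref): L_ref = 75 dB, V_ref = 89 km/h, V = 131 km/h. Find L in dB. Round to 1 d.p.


V/V_ref = 131 / 89 = 1.47191
log10(1.47191) = 0.167881
20 * 0.167881 = 3.3576
L = 75 + 3.3576 = 78.4 dB

78.4


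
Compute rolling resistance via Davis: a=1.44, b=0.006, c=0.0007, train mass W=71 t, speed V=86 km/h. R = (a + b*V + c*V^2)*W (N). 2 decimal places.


b*V = 0.006 * 86 = 0.516
c*V^2 = 0.0007 * 7396 = 5.1772
R_per_t = 1.44 + 0.516 + 5.1772 = 7.1332 N/t
R_total = 7.1332 * 71 = 506.46 N

506.46


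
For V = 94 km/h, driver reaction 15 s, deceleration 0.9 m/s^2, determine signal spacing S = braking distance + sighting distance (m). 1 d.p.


V = 94 / 3.6 = 26.1111 m/s
Braking distance = 26.1111^2 / (2*0.9) = 378.7723 m
Sighting distance = 26.1111 * 15 = 391.6667 m
S = 378.7723 + 391.6667 = 770.4 m

770.4


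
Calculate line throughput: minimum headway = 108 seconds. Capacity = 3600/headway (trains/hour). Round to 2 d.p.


Capacity = 3600 / headway
Capacity = 3600 / 108
Capacity = 33.33 trains/hour

33.33


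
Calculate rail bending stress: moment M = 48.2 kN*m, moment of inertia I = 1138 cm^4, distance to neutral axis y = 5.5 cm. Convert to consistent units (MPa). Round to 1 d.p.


Convert units:
M = 48.2 kN*m = 48200000 N*mm
y = 5.5 cm = 55 mm
I = 1138 cm^4 = 11380000 mm^4
sigma = 48200000 * 55 / 11380000
sigma = 233.0 MPa

233.0


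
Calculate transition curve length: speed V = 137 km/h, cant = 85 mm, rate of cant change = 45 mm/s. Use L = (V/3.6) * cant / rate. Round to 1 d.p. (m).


Convert speed: V = 137 / 3.6 = 38.0556 m/s
L = 38.0556 * 85 / 45
L = 3234.7222 / 45
L = 71.9 m

71.9


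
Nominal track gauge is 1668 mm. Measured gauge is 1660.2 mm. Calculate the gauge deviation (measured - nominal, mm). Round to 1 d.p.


Deviation = measured - nominal
Deviation = 1660.2 - 1668
Deviation = -7.8 mm

-7.8


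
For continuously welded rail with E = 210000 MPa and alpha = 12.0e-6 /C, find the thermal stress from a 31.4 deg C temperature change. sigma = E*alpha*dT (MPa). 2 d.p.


sigma = E * alpha * dT
sigma = 210000 * 12.0e-6 * 31.4
sigma = 2.52 * 31.4
sigma = 79.13 MPa

79.13


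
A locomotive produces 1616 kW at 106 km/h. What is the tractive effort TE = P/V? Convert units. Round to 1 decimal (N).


Convert: P = 1616 kW = 1616000 W
V = 106 / 3.6 = 29.4444 m/s
TE = 1616000 / 29.4444
TE = 54883.0 N

54883.0


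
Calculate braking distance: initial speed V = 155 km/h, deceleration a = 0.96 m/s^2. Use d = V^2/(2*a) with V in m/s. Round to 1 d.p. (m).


Convert speed: V = 155 / 3.6 = 43.0556 m/s
V^2 = 1853.7809
d = 1853.7809 / (2 * 0.96)
d = 1853.7809 / 1.92
d = 965.5 m

965.5


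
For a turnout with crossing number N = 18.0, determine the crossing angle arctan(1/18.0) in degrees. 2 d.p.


1/N = 1/18.0 = 0.055556
angle = arctan(0.055556) = 0.055499 rad
angle = 0.055499 * 180/pi = 3.18 degrees

3.18


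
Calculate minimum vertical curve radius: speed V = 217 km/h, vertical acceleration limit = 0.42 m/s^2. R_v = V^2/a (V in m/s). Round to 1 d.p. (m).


Convert speed: V = 217 / 3.6 = 60.2778 m/s
V^2 = 3633.4105 m^2/s^2
R_v = 3633.4105 / 0.42
R_v = 8651.0 m

8651.0


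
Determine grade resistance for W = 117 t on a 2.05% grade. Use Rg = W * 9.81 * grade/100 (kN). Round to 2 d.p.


Rg = W * 9.81 * grade / 100
Rg = 117 * 9.81 * 2.05 / 100
Rg = 1147.77 * 0.0205
Rg = 23.53 kN

23.53


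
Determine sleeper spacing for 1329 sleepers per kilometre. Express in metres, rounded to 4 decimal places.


Spacing = 1000 m / number of sleepers
Spacing = 1000 / 1329
Spacing = 0.7524 m

0.7524


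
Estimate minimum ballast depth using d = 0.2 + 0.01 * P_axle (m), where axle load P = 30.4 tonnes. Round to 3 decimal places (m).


d = 0.2 + 0.01 * 30.4
d = 0.2 + 0.304
d = 0.504 m

0.504


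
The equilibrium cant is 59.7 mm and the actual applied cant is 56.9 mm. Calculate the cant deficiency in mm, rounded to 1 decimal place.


Cant deficiency = equilibrium cant - actual cant
CD = 59.7 - 56.9
CD = 2.8 mm

2.8


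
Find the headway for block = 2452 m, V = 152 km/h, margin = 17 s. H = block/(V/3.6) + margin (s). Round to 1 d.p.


V = 152 / 3.6 = 42.2222 m/s
Block traversal time = 2452 / 42.2222 = 58.0737 s
Headway = 58.0737 + 17
Headway = 75.1 s

75.1


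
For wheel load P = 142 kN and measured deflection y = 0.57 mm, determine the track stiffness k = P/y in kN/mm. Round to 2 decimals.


Track stiffness k = P / y
k = 142 / 0.57
k = 249.12 kN/mm

249.12


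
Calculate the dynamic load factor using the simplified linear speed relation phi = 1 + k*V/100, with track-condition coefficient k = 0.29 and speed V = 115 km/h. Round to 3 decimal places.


phi = 1 + k * V / 100
phi = 1 + 0.29 * 115 / 100
phi = 1 + 0.3335
phi = 1.334

1.334


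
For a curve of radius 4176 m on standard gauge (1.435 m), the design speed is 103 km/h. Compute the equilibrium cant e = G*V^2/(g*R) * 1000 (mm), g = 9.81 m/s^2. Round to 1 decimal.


Convert speed: V = 103 / 3.6 = 28.6111 m/s
Apply formula: e = 1.435 * 28.6111^2 / (9.81 * 4176)
e = 1.435 * 818.5957 / 40966.56
e = 0.028674 m = 28.7 mm

28.7


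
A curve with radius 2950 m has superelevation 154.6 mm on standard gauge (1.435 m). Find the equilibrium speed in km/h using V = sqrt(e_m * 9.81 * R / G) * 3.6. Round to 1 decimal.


Convert cant: e = 154.6 mm = 0.1546 m
V_ms = sqrt(0.1546 * 9.81 * 2950 / 1.435)
V_ms = sqrt(3117.802578) = 55.8373 m/s
V = 55.8373 * 3.6 = 201.0 km/h

201.0


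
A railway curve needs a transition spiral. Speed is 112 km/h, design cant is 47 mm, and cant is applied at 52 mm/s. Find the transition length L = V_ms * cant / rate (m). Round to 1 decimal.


Convert speed: V = 112 / 3.6 = 31.1111 m/s
L = 31.1111 * 47 / 52
L = 1462.2222 / 52
L = 28.1 m

28.1


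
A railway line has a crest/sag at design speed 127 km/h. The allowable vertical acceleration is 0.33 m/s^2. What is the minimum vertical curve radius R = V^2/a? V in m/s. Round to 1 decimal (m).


Convert speed: V = 127 / 3.6 = 35.2778 m/s
V^2 = 1244.5216 m^2/s^2
R_v = 1244.5216 / 0.33
R_v = 3771.3 m

3771.3


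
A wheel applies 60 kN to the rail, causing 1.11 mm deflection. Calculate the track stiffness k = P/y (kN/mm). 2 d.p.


Track stiffness k = P / y
k = 60 / 1.11
k = 54.05 kN/mm

54.05


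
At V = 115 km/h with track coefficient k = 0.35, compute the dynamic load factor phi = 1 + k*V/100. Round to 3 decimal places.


phi = 1 + k * V / 100
phi = 1 + 0.35 * 115 / 100
phi = 1 + 0.4025
phi = 1.403

1.403


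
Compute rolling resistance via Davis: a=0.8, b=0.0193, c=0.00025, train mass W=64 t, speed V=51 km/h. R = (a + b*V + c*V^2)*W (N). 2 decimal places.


b*V = 0.0193 * 51 = 0.9843
c*V^2 = 0.00025 * 2601 = 0.65025
R_per_t = 0.8 + 0.9843 + 0.65025 = 2.43455 N/t
R_total = 2.43455 * 64 = 155.81 N

155.81


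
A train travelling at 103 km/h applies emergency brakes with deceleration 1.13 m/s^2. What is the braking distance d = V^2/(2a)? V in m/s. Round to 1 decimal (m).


Convert speed: V = 103 / 3.6 = 28.6111 m/s
V^2 = 818.5957
d = 818.5957 / (2 * 1.13)
d = 818.5957 / 2.26
d = 362.2 m

362.2


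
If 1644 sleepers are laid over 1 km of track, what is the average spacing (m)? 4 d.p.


Spacing = 1000 m / number of sleepers
Spacing = 1000 / 1644
Spacing = 0.6083 m

0.6083


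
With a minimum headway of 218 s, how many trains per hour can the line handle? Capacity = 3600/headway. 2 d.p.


Capacity = 3600 / headway
Capacity = 3600 / 218
Capacity = 16.51 trains/hour

16.51


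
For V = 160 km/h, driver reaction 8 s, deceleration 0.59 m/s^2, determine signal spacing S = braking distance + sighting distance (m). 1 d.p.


V = 160 / 3.6 = 44.4444 m/s
Braking distance = 44.4444^2 / (2*0.59) = 1673.9904 m
Sighting distance = 44.4444 * 8 = 355.5556 m
S = 1673.9904 + 355.5556 = 2029.5 m

2029.5


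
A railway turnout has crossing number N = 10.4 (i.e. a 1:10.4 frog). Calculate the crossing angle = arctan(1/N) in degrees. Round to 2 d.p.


1/N = 1/10.4 = 0.096154
angle = arctan(0.096154) = 0.095859 rad
angle = 0.095859 * 180/pi = 5.49 degrees

5.49


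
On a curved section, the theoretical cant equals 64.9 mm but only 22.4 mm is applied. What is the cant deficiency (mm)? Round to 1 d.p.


Cant deficiency = equilibrium cant - actual cant
CD = 64.9 - 22.4
CD = 42.5 mm

42.5


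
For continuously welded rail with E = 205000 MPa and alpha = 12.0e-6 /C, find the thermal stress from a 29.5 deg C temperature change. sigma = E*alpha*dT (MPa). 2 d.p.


sigma = E * alpha * dT
sigma = 205000 * 12.0e-6 * 29.5
sigma = 2.46 * 29.5
sigma = 72.57 MPa

72.57


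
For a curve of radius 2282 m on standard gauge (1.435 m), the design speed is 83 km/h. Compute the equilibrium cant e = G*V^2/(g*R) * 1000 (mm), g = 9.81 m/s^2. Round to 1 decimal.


Convert speed: V = 83 / 3.6 = 23.0556 m/s
Apply formula: e = 1.435 * 23.0556^2 / (9.81 * 2282)
e = 1.435 * 531.5586 / 22386.42
e = 0.034074 m = 34.1 mm

34.1


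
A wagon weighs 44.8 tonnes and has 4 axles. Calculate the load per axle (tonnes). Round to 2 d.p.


Load per axle = total weight / number of axles
Load = 44.8 / 4
Load = 11.20 tonnes

11.20


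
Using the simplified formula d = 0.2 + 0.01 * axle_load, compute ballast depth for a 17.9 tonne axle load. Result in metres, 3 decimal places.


d = 0.2 + 0.01 * 17.9
d = 0.2 + 0.179
d = 0.379 m

0.379


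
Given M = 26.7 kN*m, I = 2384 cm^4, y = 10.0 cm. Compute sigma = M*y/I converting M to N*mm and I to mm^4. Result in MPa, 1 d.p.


Convert units:
M = 26.7 kN*m = 26700000 N*mm
y = 10.0 cm = 100 mm
I = 2384 cm^4 = 23840000 mm^4
sigma = 26700000 * 100 / 23840000
sigma = 112.0 MPa

112.0


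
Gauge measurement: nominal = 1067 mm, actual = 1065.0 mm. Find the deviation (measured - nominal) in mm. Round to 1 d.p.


Deviation = measured - nominal
Deviation = 1065.0 - 1067
Deviation = -2.0 mm

-2.0


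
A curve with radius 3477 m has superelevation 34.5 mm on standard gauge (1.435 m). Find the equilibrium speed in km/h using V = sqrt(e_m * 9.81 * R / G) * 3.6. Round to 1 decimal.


Convert cant: e = 34.5 mm = 0.0345 m
V_ms = sqrt(0.0345 * 9.81 * 3477 / 1.435)
V_ms = sqrt(820.051056) = 28.6365 m/s
V = 28.6365 * 3.6 = 103.1 km/h

103.1


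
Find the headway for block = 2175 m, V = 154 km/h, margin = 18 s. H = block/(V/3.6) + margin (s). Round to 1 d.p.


V = 154 / 3.6 = 42.7778 m/s
Block traversal time = 2175 / 42.7778 = 50.8442 s
Headway = 50.8442 + 18
Headway = 68.8 s

68.8


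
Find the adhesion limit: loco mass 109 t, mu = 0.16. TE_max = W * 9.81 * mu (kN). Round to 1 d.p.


TE_max = W * g * mu
TE_max = 109 * 9.81 * 0.16
TE_max = 1069.29 * 0.16
TE_max = 171.1 kN

171.1


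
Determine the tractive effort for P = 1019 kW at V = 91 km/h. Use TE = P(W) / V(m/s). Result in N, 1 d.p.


Convert: P = 1019 kW = 1019000 W
V = 91 / 3.6 = 25.2778 m/s
TE = 1019000 / 25.2778
TE = 40312.1 N

40312.1


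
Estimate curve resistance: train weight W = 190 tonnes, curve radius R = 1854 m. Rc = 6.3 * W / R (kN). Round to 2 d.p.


Rc = 6.3 * W / R
Rc = 6.3 * 190 / 1854
Rc = 1197.0 / 1854
Rc = 0.65 kN

0.65


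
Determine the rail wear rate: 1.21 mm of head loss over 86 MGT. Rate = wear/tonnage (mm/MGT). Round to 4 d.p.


Wear rate = total wear / cumulative tonnage
Rate = 1.21 / 86
Rate = 0.0141 mm/MGT

0.0141


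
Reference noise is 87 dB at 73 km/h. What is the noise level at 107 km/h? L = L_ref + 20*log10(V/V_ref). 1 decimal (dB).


V/V_ref = 107 / 73 = 1.465753
log10(1.465753) = 0.166061
20 * 0.166061 = 3.3212
L = 87 + 3.3212 = 90.3 dB

90.3


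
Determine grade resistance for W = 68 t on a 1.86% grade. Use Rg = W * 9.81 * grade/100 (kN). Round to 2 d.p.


Rg = W * 9.81 * grade / 100
Rg = 68 * 9.81 * 1.86 / 100
Rg = 667.08 * 0.0186
Rg = 12.41 kN

12.41


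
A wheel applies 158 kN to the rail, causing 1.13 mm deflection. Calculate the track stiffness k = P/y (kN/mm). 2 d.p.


Track stiffness k = P / y
k = 158 / 1.13
k = 139.82 kN/mm

139.82


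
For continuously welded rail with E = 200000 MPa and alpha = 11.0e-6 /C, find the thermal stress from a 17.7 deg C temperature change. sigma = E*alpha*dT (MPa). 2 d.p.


sigma = E * alpha * dT
sigma = 200000 * 11.0e-6 * 17.7
sigma = 2.2 * 17.7
sigma = 38.94 MPa

38.94


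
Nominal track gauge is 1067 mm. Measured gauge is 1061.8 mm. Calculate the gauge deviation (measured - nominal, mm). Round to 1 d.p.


Deviation = measured - nominal
Deviation = 1061.8 - 1067
Deviation = -5.2 mm

-5.2


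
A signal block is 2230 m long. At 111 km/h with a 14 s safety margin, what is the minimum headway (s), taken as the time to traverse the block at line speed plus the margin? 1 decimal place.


V = 111 / 3.6 = 30.8333 m/s
Block traversal time = 2230 / 30.8333 = 72.3243 s
Headway = 72.3243 + 14
Headway = 86.3 s

86.3


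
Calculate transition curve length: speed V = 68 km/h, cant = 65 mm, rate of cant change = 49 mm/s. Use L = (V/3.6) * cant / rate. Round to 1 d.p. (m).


Convert speed: V = 68 / 3.6 = 18.8889 m/s
L = 18.8889 * 65 / 49
L = 1227.7778 / 49
L = 25.1 m

25.1


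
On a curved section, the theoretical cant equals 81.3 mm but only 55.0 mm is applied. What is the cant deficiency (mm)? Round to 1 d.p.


Cant deficiency = equilibrium cant - actual cant
CD = 81.3 - 55.0
CD = 26.3 mm

26.3


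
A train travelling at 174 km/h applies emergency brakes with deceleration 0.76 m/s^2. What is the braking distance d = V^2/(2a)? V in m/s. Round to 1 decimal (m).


Convert speed: V = 174 / 3.6 = 48.3333 m/s
V^2 = 2336.1111
d = 2336.1111 / (2 * 0.76)
d = 2336.1111 / 1.52
d = 1536.9 m

1536.9


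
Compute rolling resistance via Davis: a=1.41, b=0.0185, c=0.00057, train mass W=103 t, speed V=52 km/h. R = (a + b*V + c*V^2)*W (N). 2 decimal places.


b*V = 0.0185 * 52 = 0.962
c*V^2 = 0.00057 * 2704 = 1.54128
R_per_t = 1.41 + 0.962 + 1.54128 = 3.91328 N/t
R_total = 3.91328 * 103 = 403.07 N

403.07


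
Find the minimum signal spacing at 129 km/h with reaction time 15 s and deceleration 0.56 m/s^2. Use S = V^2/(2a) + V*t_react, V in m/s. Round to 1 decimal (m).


V = 129 / 3.6 = 35.8333 m/s
Braking distance = 35.8333^2 / (2*0.56) = 1146.4534 m
Sighting distance = 35.8333 * 15 = 537.5 m
S = 1146.4534 + 537.5 = 1684.0 m

1684.0


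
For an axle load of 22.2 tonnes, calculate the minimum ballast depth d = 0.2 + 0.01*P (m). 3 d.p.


d = 0.2 + 0.01 * 22.2
d = 0.2 + 0.222
d = 0.422 m

0.422


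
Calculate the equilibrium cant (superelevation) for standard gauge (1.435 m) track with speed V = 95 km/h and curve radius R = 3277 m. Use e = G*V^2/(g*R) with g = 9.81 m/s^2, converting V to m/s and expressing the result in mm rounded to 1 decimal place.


Convert speed: V = 95 / 3.6 = 26.3889 m/s
Apply formula: e = 1.435 * 26.3889^2 / (9.81 * 3277)
e = 1.435 * 696.3735 / 32147.37
e = 0.031085 m = 31.1 mm

31.1


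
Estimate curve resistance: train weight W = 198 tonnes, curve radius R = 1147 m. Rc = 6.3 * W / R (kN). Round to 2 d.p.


Rc = 6.3 * W / R
Rc = 6.3 * 198 / 1147
Rc = 1247.4 / 1147
Rc = 1.09 kN

1.09


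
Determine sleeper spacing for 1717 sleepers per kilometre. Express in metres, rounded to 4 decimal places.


Spacing = 1000 m / number of sleepers
Spacing = 1000 / 1717
Spacing = 0.5824 m

0.5824


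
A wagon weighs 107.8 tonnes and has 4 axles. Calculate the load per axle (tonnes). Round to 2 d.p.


Load per axle = total weight / number of axles
Load = 107.8 / 4
Load = 26.95 tonnes

26.95


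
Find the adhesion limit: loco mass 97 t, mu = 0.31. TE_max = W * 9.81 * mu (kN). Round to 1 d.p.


TE_max = W * g * mu
TE_max = 97 * 9.81 * 0.31
TE_max = 951.57 * 0.31
TE_max = 295.0 kN

295.0


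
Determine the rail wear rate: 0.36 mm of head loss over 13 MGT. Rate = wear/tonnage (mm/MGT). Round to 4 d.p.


Wear rate = total wear / cumulative tonnage
Rate = 0.36 / 13
Rate = 0.0277 mm/MGT

0.0277


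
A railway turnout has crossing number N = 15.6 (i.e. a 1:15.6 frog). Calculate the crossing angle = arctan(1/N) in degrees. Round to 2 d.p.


1/N = 1/15.6 = 0.064103
angle = arctan(0.064103) = 0.064015 rad
angle = 0.064015 * 180/pi = 3.67 degrees

3.67


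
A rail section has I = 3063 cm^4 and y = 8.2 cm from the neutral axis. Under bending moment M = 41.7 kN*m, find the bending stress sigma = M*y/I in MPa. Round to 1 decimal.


Convert units:
M = 41.7 kN*m = 41700000 N*mm
y = 8.2 cm = 82 mm
I = 3063 cm^4 = 30630000 mm^4
sigma = 41700000 * 82 / 30630000
sigma = 111.6 MPa

111.6


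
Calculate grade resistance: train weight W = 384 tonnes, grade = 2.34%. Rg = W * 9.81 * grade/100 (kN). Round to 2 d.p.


Rg = W * 9.81 * grade / 100
Rg = 384 * 9.81 * 2.34 / 100
Rg = 3767.04 * 0.0234
Rg = 88.15 kN

88.15


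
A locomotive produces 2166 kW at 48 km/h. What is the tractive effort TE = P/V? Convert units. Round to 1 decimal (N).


Convert: P = 2166 kW = 2166000 W
V = 48 / 3.6 = 13.3333 m/s
TE = 2166000 / 13.3333
TE = 162450.0 N

162450.0


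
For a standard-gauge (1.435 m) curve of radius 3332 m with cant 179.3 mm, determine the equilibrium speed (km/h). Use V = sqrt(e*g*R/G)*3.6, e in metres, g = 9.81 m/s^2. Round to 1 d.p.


Convert cant: e = 179.3 mm = 0.1793 m
V_ms = sqrt(0.1793 * 9.81 * 3332 / 1.435)
V_ms = sqrt(4084.156624) = 63.9074 m/s
V = 63.9074 * 3.6 = 230.1 km/h

230.1


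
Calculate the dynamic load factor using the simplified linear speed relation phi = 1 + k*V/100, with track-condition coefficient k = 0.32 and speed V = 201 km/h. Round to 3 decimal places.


phi = 1 + k * V / 100
phi = 1 + 0.32 * 201 / 100
phi = 1 + 0.6432
phi = 1.643

1.643


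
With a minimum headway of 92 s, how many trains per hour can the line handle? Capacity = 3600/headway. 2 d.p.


Capacity = 3600 / headway
Capacity = 3600 / 92
Capacity = 39.13 trains/hour

39.13


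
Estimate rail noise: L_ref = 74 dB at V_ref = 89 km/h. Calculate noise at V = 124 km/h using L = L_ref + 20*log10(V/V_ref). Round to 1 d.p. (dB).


V/V_ref = 124 / 89 = 1.393258
log10(1.393258) = 0.144032
20 * 0.144032 = 2.8806
L = 74 + 2.8806 = 76.9 dB

76.9


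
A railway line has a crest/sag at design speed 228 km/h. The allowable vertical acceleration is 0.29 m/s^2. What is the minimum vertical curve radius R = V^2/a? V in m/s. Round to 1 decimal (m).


Convert speed: V = 228 / 3.6 = 63.3333 m/s
V^2 = 4011.1111 m^2/s^2
R_v = 4011.1111 / 0.29
R_v = 13831.4 m

13831.4


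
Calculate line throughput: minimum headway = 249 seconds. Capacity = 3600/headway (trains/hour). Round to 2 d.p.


Capacity = 3600 / headway
Capacity = 3600 / 249
Capacity = 14.46 trains/hour

14.46


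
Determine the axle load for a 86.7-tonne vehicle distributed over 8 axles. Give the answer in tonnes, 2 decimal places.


Load per axle = total weight / number of axles
Load = 86.7 / 8
Load = 10.84 tonnes

10.84


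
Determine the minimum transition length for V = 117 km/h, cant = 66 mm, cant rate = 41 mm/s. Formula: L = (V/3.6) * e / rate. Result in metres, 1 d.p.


Convert speed: V = 117 / 3.6 = 32.5 m/s
L = 32.5 * 66 / 41
L = 2145.0 / 41
L = 52.3 m

52.3


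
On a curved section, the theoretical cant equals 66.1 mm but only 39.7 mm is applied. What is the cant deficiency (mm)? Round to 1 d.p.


Cant deficiency = equilibrium cant - actual cant
CD = 66.1 - 39.7
CD = 26.4 mm

26.4


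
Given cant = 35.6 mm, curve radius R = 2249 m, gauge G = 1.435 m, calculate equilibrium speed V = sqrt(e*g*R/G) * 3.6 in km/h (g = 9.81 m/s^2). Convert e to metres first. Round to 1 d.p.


Convert cant: e = 35.6 mm = 0.0356 m
V_ms = sqrt(0.0356 * 9.81 * 2249 / 1.435)
V_ms = sqrt(547.339208) = 23.3953 m/s
V = 23.3953 * 3.6 = 84.2 km/h

84.2


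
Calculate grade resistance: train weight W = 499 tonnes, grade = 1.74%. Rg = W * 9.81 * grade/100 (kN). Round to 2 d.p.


Rg = W * 9.81 * grade / 100
Rg = 499 * 9.81 * 1.74 / 100
Rg = 4895.19 * 0.0174
Rg = 85.18 kN

85.18


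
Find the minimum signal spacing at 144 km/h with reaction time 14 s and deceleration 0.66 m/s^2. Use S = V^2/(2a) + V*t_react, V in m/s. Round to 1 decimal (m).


V = 144 / 3.6 = 40.0 m/s
Braking distance = 40.0^2 / (2*0.66) = 1212.1212 m
Sighting distance = 40.0 * 14 = 560.0 m
S = 1212.1212 + 560.0 = 1772.1 m

1772.1
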